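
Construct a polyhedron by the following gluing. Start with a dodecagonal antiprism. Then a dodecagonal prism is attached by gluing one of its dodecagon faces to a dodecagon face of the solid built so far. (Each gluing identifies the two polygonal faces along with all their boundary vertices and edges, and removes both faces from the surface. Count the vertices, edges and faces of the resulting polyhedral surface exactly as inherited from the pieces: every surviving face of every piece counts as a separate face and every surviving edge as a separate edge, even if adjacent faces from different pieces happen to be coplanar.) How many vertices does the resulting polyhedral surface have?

36

A dodecagonal antiprism: V=24, E=48, F=26.
Attach a dodecagonal prism (V=24, E=36, F=14) along a 12-gon: merge 12 vertices and 12 edges, delete both glued faces → V=36, E=72, F=38.
Check: V − E + F = 36 − 72 + 38 = 2.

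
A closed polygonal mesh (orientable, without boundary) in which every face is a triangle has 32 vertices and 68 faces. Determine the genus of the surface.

Every face is a triangle, so 2E = 3·68 = 204, giving E = 102.
χ = V − E + F = 32 − 102 + 68 = -2.
For a closed orientable surface χ = 2 − 2g, so g = (2 − (-2))/2 = 2.

2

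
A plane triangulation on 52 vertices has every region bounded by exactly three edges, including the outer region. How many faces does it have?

100

In a plane triangulation 3F = 2E and V − E + F = 2, so F = 2V − 4 = 2·52 − 4 = 100.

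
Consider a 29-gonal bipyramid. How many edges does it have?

A bipyramid over an n-gon has 2n triangular faces and n + 2 vertices: V = 29 + 2 = 31, E = 3·29 = 87, F = 2·29 = 58.

87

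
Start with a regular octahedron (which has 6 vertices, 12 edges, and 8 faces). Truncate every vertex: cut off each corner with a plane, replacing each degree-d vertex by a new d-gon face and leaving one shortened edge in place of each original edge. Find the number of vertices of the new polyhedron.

Truncation replaces each original edge-end by a new vertex, so V′ = 2E = 24.
Each original edge survives, and each old vertex of degree d contributes d new edges; summing degrees gives Σd = 2E, so E′ = E + 2E = 3E = 36.
Each original face survives and each original vertex becomes one new face: F′ = F + V = 14.

24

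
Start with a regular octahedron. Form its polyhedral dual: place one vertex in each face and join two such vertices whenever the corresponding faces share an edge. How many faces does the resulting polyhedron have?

6

The base solid has V = 6, E = 12, F = 8.
The dual swaps V and F and preserves E: V′ = F = 8, E′ = E = 12, F′ = V = 6.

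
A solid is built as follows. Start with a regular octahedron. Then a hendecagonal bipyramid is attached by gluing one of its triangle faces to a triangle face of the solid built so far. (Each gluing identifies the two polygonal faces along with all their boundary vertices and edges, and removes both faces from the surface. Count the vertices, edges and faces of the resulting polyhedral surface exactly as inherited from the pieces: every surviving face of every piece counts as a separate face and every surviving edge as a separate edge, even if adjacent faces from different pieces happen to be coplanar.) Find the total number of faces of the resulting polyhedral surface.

28

A regular octahedron: V=6, E=12, F=8.
Attach a hendecagonal bipyramid (V=13, E=33, F=22) along a 3-gon: merge 3 vertices and 3 edges, delete both glued faces → V=16, E=42, F=28.
Check: V − E + F = 16 − 42 + 28 = 2.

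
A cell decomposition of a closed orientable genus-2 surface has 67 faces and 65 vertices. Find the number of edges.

134

For a closed orientable surface of genus 2, χ = 2 − 2·2 = -2.
E = V + F − (-2) = 65 + 67 − (-2) = 134.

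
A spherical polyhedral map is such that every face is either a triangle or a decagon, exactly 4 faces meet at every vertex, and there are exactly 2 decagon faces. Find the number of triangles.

20

Let x be the number of triangles; then F = 2 + x.
Edge–face incidences: 2E = 10·2 + 3·x = 20 + 3x.
Every vertex has degree 4, so 4V = 2E.
Euler: V − E + F = 2 ⇒ (2E)/4 − E + (2 + x) = 2.
Multiply by 8: 2·(2E) − 4·(2E) + 8·(2 + x) = 16, i.e. 16 + 8x − 2·(20 + 3x) = 16.
Collecting terms: 2x − 24 = 16, so 2x = 40, so x = 20.
Then 2E = 20 + 3·20 = 80, so E = 40, V = 2E/4 = 20, F = 2 + 20 = 22.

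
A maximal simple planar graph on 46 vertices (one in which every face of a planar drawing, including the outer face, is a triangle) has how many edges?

In a plane triangulation 3F = 2E and V − E + F = 2, so E = 3V − 6 = 3·46 − 6 = 132.

132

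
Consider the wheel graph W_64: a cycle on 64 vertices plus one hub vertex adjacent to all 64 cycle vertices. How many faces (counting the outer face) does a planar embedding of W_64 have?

65

W_64 has V = 64 + 1 = 65 vertices and E = 2·64 = 128 edges.
By Euler's formula F = 2 − V + E = 2 − 65 + 128 = 65.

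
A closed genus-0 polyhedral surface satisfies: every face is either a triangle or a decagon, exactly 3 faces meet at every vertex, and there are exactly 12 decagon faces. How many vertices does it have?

Let x be the number of triangles; then F = 12 + x.
Edge–face incidences: 2E = 10·12 + 3·x = 120 + 3x.
Every vertex has degree 3, so 3V = 2E.
Euler: V − E + F = 2 ⇒ (2E)/3 − E + (12 + x) = 2.
Multiply by 6: 2·(2E) − 3·(2E) + 6·(12 + x) = 12, i.e. 72 + 6x − (120 + 3x) = 12.
Collecting terms: 3x − 48 = 12, so 3x = 60, so x = 20.
Then 2E = 120 + 3·20 = 180, so E = 90, V = 2E/3 = 60, F = 12 + 20 = 32.

60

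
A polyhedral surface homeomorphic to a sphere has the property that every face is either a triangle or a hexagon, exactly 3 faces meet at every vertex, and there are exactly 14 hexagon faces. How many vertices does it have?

Let x be the number of triangles; then F = 14 + x.
Edge–face incidences: 2E = 6·14 + 3·x = 84 + 3x.
Every vertex has degree 3, so 3V = 2E.
Euler: V − E + F = 2 ⇒ (2E)/3 − E + (14 + x) = 2.
Multiply by 6: 2·(2E) − 3·(2E) + 6·(14 + x) = 12, i.e. 84 + 6x − (84 + 3x) = 12.
Collecting terms: 3x = 12, so x = 4.
Then 2E = 84 + 3·4 = 96, so E = 48, V = 2E/3 = 32, F = 14 + 4 = 18.

32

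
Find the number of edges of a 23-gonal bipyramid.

69

A bipyramid over an n-gon has 2n triangular faces and n + 2 vertices: V = 23 + 2 = 25, E = 3·23 = 69, F = 2·23 = 46.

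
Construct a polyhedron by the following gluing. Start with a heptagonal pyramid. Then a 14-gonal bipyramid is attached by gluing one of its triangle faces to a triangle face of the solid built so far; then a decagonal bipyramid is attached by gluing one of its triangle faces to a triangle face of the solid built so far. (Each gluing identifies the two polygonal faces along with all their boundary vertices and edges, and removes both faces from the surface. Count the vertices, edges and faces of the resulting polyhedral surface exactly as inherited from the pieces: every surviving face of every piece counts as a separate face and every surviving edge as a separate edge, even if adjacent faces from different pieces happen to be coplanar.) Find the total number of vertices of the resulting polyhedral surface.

30

A heptagonal pyramid: V=8, E=14, F=8.
Attach a 14-gonal bipyramid (V=16, E=42, F=28) along a 3-gon: merge 3 vertices and 3 edges, delete both glued faces → V=21, E=53, F=34.
Attach a decagonal bipyramid (V=12, E=30, F=20) along a 3-gon: merge 3 vertices and 3 edges, delete both glued faces → V=30, E=80, F=52.
Check: V − E + F = 30 − 80 + 52 = 2.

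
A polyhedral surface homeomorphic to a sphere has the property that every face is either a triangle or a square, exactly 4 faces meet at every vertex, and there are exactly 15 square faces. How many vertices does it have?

21

Let x be the number of triangles; then F = 15 + x.
Edge–face incidences: 2E = 4·15 + 3·x = 60 + 3x.
Every vertex has degree 4, so 4V = 2E.
Euler: V − E + F = 2 ⇒ (2E)/4 − E + (15 + x) = 2.
Multiply by 8: 2·(2E) − 4·(2E) + 8·(15 + x) = 16, i.e. 120 + 8x − 2·(60 + 3x) = 16.
Collecting terms: 2x = 16, so x = 8.
Then 2E = 60 + 3·8 = 84, so E = 42, V = 2E/4 = 21, F = 15 + 8 = 23.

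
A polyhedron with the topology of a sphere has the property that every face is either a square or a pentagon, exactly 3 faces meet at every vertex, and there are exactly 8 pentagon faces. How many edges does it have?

Let x be the number of squares; then F = 8 + x.
Edge–face incidences: 2E = 5·8 + 4·x = 40 + 4x.
Every vertex has degree 3, so 3V = 2E.
Euler: V − E + F = 2 ⇒ (2E)/3 − E + (8 + x) = 2.
Multiply by 6: 2·(2E) − 3·(2E) + 6·(8 + x) = 12, i.e. 48 + 6x − (40 + 4x) = 12.
Collecting terms: 2x + 8 = 12, so 2x = 4, so x = 2.
Then 2E = 40 + 4·2 = 48, so E = 24, V = 2E/3 = 16, F = 8 + 2 = 10.

24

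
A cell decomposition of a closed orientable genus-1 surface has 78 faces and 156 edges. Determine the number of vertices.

78

For a closed orientable surface of genus 1, χ = 2 − 2·1 = 0.
V = 0 + E − F = 0 + 156 − 78 = 78.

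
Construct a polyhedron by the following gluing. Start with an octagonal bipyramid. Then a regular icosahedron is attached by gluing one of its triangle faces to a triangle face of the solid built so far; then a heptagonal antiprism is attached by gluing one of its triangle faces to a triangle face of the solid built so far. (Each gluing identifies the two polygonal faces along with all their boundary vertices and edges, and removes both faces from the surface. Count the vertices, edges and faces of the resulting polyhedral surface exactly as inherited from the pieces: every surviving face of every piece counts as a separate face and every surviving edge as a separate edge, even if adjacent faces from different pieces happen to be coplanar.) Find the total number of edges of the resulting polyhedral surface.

An octagonal bipyramid: V=10, E=24, F=16.
Attach a regular icosahedron (V=12, E=30, F=20) along a 3-gon: merge 3 vertices and 3 edges, delete both glued faces → V=19, E=51, F=34.
Attach a heptagonal antiprism (V=14, E=28, F=16) along a 3-gon: merge 3 vertices and 3 edges, delete both glued faces → V=30, E=76, F=48.
Check: V − E + F = 30 − 76 + 48 = 2.

76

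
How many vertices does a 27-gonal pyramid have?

A pyramid on an n-gon base has one n-gon and n triangles: V = 27 + 1 = 28, E = 2·27 = 54, F = 27 + 1 = 28.
Check: V − E + F = 28 − 54 + 28 = 2.

28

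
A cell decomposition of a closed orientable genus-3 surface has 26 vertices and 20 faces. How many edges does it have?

For a closed orientable surface of genus 3, χ = 2 − 2·3 = -4.
E = V + F − (-4) = 26 + 20 − (-4) = 50.

50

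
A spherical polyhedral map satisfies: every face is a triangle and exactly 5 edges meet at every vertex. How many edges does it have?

30

Each face has 3 edges and each edge borders two faces, so 2E = 3F.
Each vertex has degree 5, so 5V = 2E and hence V = 3F/5.
Euler: V − E + F = 2 ⇒ (3F/5) − (3F/2) + F = 2.
Multiply by 10: (6 − 15 + 10)F = 20, i.e. 1F = 20.
So F = 20, E = 3·20/2 = 30, V = 3·20/5 = 12.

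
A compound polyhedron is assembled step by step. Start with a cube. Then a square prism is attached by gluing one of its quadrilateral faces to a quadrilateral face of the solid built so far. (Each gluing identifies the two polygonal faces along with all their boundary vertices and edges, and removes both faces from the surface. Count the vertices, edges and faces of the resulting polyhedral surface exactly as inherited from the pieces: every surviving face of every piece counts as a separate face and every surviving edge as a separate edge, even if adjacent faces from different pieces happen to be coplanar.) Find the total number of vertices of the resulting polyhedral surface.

A cube: V=8, E=12, F=6.
Attach a square prism (V=8, E=12, F=6) along a 4-gon: merge 4 vertices and 4 edges, delete both glued faces → V=12, E=20, F=10.
Check: V − E + F = 12 − 20 + 10 = 2.

12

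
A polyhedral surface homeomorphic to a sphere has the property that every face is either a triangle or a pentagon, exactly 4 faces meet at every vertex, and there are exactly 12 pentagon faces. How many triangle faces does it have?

Let x be the number of triangles; then F = 12 + x.
Edge–face incidences: 2E = 5·12 + 3·x = 60 + 3x.
Every vertex has degree 4, so 4V = 2E.
Euler: V − E + F = 2 ⇒ (2E)/4 − E + (12 + x) = 2.
Multiply by 8: 2·(2E) − 4·(2E) + 8·(12 + x) = 16, i.e. 96 + 8x − 2·(60 + 3x) = 16.
Collecting terms: 2x − 24 = 16, so 2x = 40, so x = 20.
Then 2E = 60 + 3·20 = 120, so E = 60, V = 2E/4 = 30, F = 12 + 20 = 32.

20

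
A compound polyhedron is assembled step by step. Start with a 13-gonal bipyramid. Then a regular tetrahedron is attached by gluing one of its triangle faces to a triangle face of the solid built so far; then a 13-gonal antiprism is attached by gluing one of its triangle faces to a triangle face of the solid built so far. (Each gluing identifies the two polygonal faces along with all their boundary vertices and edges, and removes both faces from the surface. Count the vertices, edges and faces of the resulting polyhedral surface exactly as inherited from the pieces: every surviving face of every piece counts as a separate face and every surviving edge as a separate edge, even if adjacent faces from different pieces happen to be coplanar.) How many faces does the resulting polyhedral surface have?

54

A 13-gonal bipyramid: V=15, E=39, F=26.
Attach a regular tetrahedron (V=4, E=6, F=4) along a 3-gon: merge 3 vertices and 3 edges, delete both glued faces → V=16, E=42, F=28.
Attach a 13-gonal antiprism (V=26, E=52, F=28) along a 3-gon: merge 3 vertices and 3 edges, delete both glued faces → V=39, E=91, F=54.
Check: V − E + F = 39 − 91 + 54 = 2.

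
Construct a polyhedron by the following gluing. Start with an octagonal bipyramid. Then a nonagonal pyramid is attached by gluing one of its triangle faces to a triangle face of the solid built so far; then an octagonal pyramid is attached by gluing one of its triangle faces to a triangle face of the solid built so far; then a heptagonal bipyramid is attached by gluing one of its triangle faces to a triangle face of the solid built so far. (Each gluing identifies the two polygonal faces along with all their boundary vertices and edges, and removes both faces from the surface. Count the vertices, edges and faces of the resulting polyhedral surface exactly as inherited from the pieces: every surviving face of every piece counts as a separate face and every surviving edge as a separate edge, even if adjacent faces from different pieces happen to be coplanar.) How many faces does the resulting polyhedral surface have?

43

An octagonal bipyramid: V=10, E=24, F=16.
Attach a nonagonal pyramid (V=10, E=18, F=10) along a 3-gon: merge 3 vertices and 3 edges, delete both glued faces → V=17, E=39, F=24.
Attach an octagonal pyramid (V=9, E=16, F=9) along a 3-gon: merge 3 vertices and 3 edges, delete both glued faces → V=23, E=52, F=31.
Attach a heptagonal bipyramid (V=9, E=21, F=14) along a 3-gon: merge 3 vertices and 3 edges, delete both glued faces → V=29, E=70, F=43.
Check: V − E + F = 29 − 70 + 43 = 2.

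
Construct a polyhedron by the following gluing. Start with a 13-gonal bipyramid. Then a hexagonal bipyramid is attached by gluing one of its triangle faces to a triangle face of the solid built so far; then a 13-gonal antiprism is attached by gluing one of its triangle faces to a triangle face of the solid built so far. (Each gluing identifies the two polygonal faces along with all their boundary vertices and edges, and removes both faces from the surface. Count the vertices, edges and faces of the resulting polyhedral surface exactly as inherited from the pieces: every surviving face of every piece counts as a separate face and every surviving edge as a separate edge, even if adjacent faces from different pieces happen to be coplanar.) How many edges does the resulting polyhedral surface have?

A 13-gonal bipyramid: V=15, E=39, F=26.
Attach a hexagonal bipyramid (V=8, E=18, F=12) along a 3-gon: merge 3 vertices and 3 edges, delete both glued faces → V=20, E=54, F=36.
Attach a 13-gonal antiprism (V=26, E=52, F=28) along a 3-gon: merge 3 vertices and 3 edges, delete both glued faces → V=43, E=103, F=62.
Check: V − E + F = 43 − 103 + 62 = 2.

103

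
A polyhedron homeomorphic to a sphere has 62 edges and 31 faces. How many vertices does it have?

33

Here V − E + F = 2.
V = 2 + E − F = 2 + 62 − 31 = 33.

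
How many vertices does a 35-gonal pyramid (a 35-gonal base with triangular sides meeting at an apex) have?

A pyramid on an n-gon base has one n-gon and n triangles: V = 35 + 1 = 36, E = 2·35 = 70, F = 35 + 1 = 36.
Check: V − E + F = 36 − 70 + 36 = 2.

36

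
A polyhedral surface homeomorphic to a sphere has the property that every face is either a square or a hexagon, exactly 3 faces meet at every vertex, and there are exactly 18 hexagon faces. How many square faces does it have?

Let x be the number of squares; then F = 18 + x.
Edge–face incidences: 2E = 6·18 + 4·x = 108 + 4x.
Every vertex has degree 3, so 3V = 2E.
Euler: V − E + F = 2 ⇒ (2E)/3 − E + (18 + x) = 2.
Multiply by 6: 2·(2E) − 3·(2E) + 6·(18 + x) = 12, i.e. 108 + 6x − (108 + 4x) = 12.
Collecting terms: 2x = 12, so x = 6.
Then 2E = 108 + 4·6 = 132, so E = 66, V = 2E/3 = 44, F = 18 + 6 = 24.

6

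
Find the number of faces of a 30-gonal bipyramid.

60

A bipyramid over an n-gon has 2n triangular faces and n + 2 vertices: V = 30 + 2 = 32, E = 3·30 = 90, F = 2·30 = 60.
Check: V − E + F = 32 − 90 + 60 = 2.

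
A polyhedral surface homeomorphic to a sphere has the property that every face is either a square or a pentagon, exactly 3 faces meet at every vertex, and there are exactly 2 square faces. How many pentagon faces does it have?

8

Let x be the number of pentagons; then F = 2 + x.
Edge–face incidences: 2E = 4·2 + 5·x = 8 + 5x.
Every vertex has degree 3, so 3V = 2E.
Euler: V − E + F = 2 ⇒ (2E)/3 − E + (2 + x) = 2.
Multiply by 6: 2·(2E) − 3·(2E) + 6·(2 + x) = 12, i.e. 12 + 6x − (8 + 5x) = 12.
Collecting terms: x + 4 = 12, so x = 8.
Then 2E = 8 + 5·8 = 48, so E = 24, V = 2E/3 = 16, F = 2 + 8 = 10.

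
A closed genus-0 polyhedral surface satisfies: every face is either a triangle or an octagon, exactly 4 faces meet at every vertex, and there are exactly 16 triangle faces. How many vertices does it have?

16

Let x be the number of octagons; then F = 16 + x.
Edge–face incidences: 2E = 3·16 + 8·x = 48 + 8x.
Every vertex has degree 4, so 4V = 2E.
Euler: V − E + F = 2 ⇒ (2E)/4 − E + (16 + x) = 2.
Multiply by 8: 2·(2E) − 4·(2E) + 8·(16 + x) = 16, i.e. 128 + 8x − 2·(48 + 8x) = 16.
Collecting terms: −8x + 32 = 16, so −8x = −16, so x = 2.
Then 2E = 48 + 8·2 = 64, so E = 32, V = 2E/4 = 16, F = 16 + 2 = 18.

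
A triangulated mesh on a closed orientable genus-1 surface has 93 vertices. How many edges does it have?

χ = 2 − 2·1 = 0, and every face is a triangle so 3F = 2E.
V − E + F = 0 with E = 3F/2 gives 93 − (3/2 − 1)·F = 0, so F = 186 and E = 279.

279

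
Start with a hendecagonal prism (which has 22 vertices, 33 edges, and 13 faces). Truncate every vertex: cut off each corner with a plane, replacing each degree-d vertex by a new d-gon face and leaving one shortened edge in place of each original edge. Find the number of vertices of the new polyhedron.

66

Truncation replaces each original edge-end by a new vertex, so V′ = 2E = 66.
Each original edge survives, and each old vertex of degree d contributes d new edges; summing degrees gives Σd = 2E, so E′ = E + 2E = 3E = 99.
Each original face survives and each original vertex becomes one new face: F′ = F + V = 35.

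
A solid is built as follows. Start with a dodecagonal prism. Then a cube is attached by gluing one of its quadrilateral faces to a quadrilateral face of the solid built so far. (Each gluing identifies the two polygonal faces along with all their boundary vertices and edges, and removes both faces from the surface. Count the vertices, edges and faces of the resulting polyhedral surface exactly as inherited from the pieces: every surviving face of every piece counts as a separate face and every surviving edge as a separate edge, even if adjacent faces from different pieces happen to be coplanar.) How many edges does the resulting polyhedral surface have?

44

A dodecagonal prism: V=24, E=36, F=14.
Attach a cube (V=8, E=12, F=6) along a 4-gon: merge 4 vertices and 4 edges, delete both glued faces → V=28, E=44, F=18.
Check: V − E + F = 28 − 44 + 18 = 2.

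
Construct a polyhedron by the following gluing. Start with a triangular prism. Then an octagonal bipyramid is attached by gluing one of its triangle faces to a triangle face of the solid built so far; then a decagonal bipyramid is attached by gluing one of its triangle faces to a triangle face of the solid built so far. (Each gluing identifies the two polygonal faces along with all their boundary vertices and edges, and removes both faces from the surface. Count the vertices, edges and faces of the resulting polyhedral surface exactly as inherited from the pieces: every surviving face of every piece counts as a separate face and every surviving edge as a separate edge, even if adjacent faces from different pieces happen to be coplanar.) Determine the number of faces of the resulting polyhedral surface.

37

A triangular prism: V=6, E=9, F=5.
Attach an octagonal bipyramid (V=10, E=24, F=16) along a 3-gon: merge 3 vertices and 3 edges, delete both glued faces → V=13, E=30, F=19.
Attach a decagonal bipyramid (V=12, E=30, F=20) along a 3-gon: merge 3 vertices and 3 edges, delete both glued faces → V=22, E=57, F=37.
Check: V − E + F = 22 − 57 + 37 = 2.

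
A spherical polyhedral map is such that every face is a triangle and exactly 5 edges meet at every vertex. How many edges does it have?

30

Each face has 3 edges and each edge borders two faces, so 2E = 3F.
Each vertex has degree 5, so 5V = 2E and hence V = 3F/5.
Euler: V − E + F = 2 ⇒ (3F/5) − (3F/2) + F = 2.
Multiply by 10: (6 − 15 + 10)F = 20, i.e. 1F = 20.
So F = 20, E = 3·20/2 = 30, V = 3·20/5 = 12.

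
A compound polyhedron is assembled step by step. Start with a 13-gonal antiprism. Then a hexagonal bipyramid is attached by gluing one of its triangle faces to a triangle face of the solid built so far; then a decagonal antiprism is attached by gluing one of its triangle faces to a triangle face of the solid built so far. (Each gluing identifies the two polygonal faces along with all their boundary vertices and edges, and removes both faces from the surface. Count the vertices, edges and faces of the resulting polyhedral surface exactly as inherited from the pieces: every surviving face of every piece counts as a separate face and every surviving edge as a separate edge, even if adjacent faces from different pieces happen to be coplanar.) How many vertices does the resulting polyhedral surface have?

A 13-gonal antiprism: V=26, E=52, F=28.
Attach a hexagonal bipyramid (V=8, E=18, F=12) along a 3-gon: merge 3 vertices and 3 edges, delete both glued faces → V=31, E=67, F=38.
Attach a decagonal antiprism (V=20, E=40, F=22) along a 3-gon: merge 3 vertices and 3 edges, delete both glued faces → V=48, E=104, F=58.
Check: V − E + F = 48 − 104 + 58 = 2.

48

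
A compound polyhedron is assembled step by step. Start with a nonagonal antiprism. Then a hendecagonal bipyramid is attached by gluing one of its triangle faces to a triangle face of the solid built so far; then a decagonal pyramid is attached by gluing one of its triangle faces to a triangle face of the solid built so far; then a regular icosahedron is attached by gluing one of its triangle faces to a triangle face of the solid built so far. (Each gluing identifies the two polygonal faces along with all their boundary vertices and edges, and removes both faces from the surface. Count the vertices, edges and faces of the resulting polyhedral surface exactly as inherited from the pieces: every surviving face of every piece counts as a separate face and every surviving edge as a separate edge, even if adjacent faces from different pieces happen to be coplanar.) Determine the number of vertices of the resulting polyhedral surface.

45

A nonagonal antiprism: V=18, E=36, F=20.
Attach a hendecagonal bipyramid (V=13, E=33, F=22) along a 3-gon: merge 3 vertices and 3 edges, delete both glued faces → V=28, E=66, F=40.
Attach a decagonal pyramid (V=11, E=20, F=11) along a 3-gon: merge 3 vertices and 3 edges, delete both glued faces → V=36, E=83, F=49.
Attach a regular icosahedron (V=12, E=30, F=20) along a 3-gon: merge 3 vertices and 3 edges, delete both glued faces → V=45, E=110, F=67.
Check: V − E + F = 45 − 110 + 67 = 2.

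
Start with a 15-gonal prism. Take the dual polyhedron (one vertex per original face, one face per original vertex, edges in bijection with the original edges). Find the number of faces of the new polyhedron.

30

The base solid has V = 30, E = 45, F = 17.
The dual swaps V and F and preserves E: V′ = F = 17, E′ = E = 45, F′ = V = 30.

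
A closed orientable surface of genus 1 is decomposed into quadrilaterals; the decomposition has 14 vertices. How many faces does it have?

χ = 2 − 2·1 = 0, and every face is a square so 4F = 2E.
V − E + F = 0 with E = 4F/2 gives 14 − (4/2 − 1)·F = 0, so F = 14 and E = 28.

14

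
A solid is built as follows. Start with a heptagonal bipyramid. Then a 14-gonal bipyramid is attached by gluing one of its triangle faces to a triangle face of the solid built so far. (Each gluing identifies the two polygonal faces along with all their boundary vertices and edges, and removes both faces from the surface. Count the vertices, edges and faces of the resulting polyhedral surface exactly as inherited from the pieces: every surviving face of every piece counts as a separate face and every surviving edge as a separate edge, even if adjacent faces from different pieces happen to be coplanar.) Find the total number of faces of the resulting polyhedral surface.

40

A heptagonal bipyramid: V=9, E=21, F=14.
Attach a 14-gonal bipyramid (V=16, E=42, F=28) along a 3-gon: merge 3 vertices and 3 edges, delete both glued faces → V=22, E=60, F=40.
Check: V − E + F = 22 − 60 + 40 = 2.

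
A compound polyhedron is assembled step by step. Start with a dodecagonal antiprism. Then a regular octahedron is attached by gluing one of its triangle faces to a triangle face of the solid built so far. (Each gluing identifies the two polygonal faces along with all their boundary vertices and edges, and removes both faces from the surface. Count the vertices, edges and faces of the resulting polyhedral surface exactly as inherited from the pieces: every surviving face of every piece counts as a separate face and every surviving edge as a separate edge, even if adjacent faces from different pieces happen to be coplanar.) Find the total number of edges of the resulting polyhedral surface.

A dodecagonal antiprism: V=24, E=48, F=26.
Attach a regular octahedron (V=6, E=12, F=8) along a 3-gon: merge 3 vertices and 3 edges, delete both glued faces → V=27, E=57, F=32.
Check: V − E + F = 27 − 57 + 32 = 2.

57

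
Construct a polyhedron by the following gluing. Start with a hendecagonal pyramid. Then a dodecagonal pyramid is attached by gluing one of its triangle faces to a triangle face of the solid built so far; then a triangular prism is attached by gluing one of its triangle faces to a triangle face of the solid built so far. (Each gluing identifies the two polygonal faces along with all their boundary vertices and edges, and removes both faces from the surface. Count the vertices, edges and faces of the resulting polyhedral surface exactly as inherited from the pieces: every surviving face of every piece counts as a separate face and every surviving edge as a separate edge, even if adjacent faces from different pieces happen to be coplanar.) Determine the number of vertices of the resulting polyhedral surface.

A hendecagonal pyramid: V=12, E=22, F=12.
Attach a dodecagonal pyramid (V=13, E=24, F=13) along a 3-gon: merge 3 vertices and 3 edges, delete both glued faces → V=22, E=43, F=23.
Attach a triangular prism (V=6, E=9, F=5) along a 3-gon: merge 3 vertices and 3 edges, delete both glued faces → V=25, E=49, F=26.
Check: V − E + F = 25 − 49 + 26 = 2.

25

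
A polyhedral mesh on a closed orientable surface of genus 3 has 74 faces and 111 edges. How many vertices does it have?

For a closed orientable surface of genus 3, χ = 2 − 2·3 = -4.
V = -4 + E − F = -4 + 111 − 74 = 33.

33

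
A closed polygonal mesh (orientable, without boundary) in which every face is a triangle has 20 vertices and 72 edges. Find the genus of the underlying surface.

Every face is a triangle and each edge borders two faces, so 3F = 2·72, giving F = 48.
χ = V − E + F = 20 − 72 + 48 = -4.
For a closed orientable surface χ = 2 − 2g, so g = (2 − (-4))/2 = 3.

3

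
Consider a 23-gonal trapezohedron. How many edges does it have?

92

The n-trapezohedron (dual of the n-antiprism) has V = 2·23 + 2 = 48, E = 4·23 = 92, F = 2·23 = 46.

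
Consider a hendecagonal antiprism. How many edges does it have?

44

An antiprism on an n-gon has two n-gon caps and 2n triangles: V = 2·11 = 22, E = 4·11 = 44, F = 2·11 + 2 = 24.
Check: V − E + F = 22 − 44 + 24 = 2.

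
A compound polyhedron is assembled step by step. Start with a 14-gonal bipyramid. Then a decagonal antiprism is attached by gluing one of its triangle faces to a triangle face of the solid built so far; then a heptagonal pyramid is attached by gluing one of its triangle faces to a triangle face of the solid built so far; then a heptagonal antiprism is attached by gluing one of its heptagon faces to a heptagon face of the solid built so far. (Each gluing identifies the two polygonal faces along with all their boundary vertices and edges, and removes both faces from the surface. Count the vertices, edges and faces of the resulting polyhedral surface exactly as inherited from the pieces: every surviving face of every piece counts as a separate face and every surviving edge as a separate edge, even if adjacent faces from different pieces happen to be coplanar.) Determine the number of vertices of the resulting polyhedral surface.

A 14-gonal bipyramid: V=16, E=42, F=28.
Attach a decagonal antiprism (V=20, E=40, F=22) along a 3-gon: merge 3 vertices and 3 edges, delete both glued faces → V=33, E=79, F=48.
Attach a heptagonal pyramid (V=8, E=14, F=8) along a 3-gon: merge 3 vertices and 3 edges, delete both glued faces → V=38, E=90, F=54.
Attach a heptagonal antiprism (V=14, E=28, F=16) along a 7-gon: merge 7 vertices and 7 edges, delete both glued faces → V=45, E=111, F=68.
Check: V − E + F = 45 − 111 + 68 = 2.

45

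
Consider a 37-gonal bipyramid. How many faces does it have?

A bipyramid over an n-gon has 2n triangular faces and n + 2 vertices: V = 37 + 2 = 39, E = 3·37 = 111, F = 2·37 = 74.

74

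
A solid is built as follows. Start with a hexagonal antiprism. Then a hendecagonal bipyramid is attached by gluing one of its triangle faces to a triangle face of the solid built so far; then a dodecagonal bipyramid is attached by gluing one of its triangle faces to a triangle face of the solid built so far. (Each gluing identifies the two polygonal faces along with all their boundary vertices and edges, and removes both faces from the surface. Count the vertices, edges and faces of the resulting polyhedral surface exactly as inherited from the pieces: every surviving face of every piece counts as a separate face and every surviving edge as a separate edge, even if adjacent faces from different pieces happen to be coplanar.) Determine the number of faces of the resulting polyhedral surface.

56

A hexagonal antiprism: V=12, E=24, F=14.
Attach a hendecagonal bipyramid (V=13, E=33, F=22) along a 3-gon: merge 3 vertices and 3 edges, delete both glued faces → V=22, E=54, F=34.
Attach a dodecagonal bipyramid (V=14, E=36, F=24) along a 3-gon: merge 3 vertices and 3 edges, delete both glued faces → V=33, E=87, F=56.
Check: V − E + F = 33 − 87 + 56 = 2.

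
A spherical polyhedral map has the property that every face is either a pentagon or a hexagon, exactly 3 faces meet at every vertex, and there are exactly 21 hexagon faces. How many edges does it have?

93

Let x be the number of pentagons; then F = 21 + x.
Edge–face incidences: 2E = 6·21 + 5·x = 126 + 5x.
Every vertex has degree 3, so 3V = 2E.
Euler: V − E + F = 2 ⇒ (2E)/3 − E + (21 + x) = 2.
Multiply by 6: 2·(2E) − 3·(2E) + 6·(21 + x) = 12, i.e. 126 + 6x − (126 + 5x) = 12.
Collecting terms: x = 12.
Then 2E = 126 + 5·12 = 186, so E = 93, V = 2E/3 = 62, F = 21 + 12 = 33.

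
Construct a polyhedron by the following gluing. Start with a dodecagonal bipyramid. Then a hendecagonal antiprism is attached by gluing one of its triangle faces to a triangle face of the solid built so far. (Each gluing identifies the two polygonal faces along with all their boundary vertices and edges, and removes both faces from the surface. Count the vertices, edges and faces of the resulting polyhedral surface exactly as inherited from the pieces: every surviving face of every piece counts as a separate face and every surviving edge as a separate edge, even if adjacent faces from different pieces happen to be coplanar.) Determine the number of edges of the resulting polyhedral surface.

A dodecagonal bipyramid: V=14, E=36, F=24.
Attach a hendecagonal antiprism (V=22, E=44, F=24) along a 3-gon: merge 3 vertices and 3 edges, delete both glued faces → V=33, E=77, F=46.
Check: V − E + F = 33 − 77 + 46 = 2.

77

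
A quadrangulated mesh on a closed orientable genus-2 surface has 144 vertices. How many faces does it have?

146

χ = 2 − 2·2 = -2, and every face is a square so 4F = 2E.
V − E + F = -2 with E = 4F/2 gives 144 − (4/2 − 1)·F = -2, so F = 146 and E = 292.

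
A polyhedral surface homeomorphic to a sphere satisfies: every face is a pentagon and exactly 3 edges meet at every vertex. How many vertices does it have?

Each face has 5 edges and each edge borders two faces, so 2E = 5F.
Each vertex has degree 3, so 3V = 2E and hence V = 5F/3.
Euler: V − E + F = 2 ⇒ (5F/3) − (5F/2) + F = 2.
Multiply by 6: (10 − 15 + 6)F = 12, i.e. 1F = 12.
So F = 12, E = 5·12/2 = 30, V = 5·12/3 = 20.

20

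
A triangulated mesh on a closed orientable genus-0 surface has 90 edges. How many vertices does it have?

χ = 2 − 2·0 = 2, and every face is a triangle so 3F = 2E.
F = 2E/3 = 60. Then V = 2 + E − F = 2 + 90 − 60 = 32.

32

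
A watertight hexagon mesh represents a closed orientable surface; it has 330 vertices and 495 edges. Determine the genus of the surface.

1

Every face is a hexagon and each edge borders two faces, so 6F = 2·495, giving F = 165.
χ = V − E + F = 330 − 495 + 165 = 0.
For a closed orientable surface χ = 2 − 2g, so g = (2 − (0))/2 = 1.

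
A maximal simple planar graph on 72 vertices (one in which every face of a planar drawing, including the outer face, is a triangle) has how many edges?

210

In a plane triangulation 3F = 2E and V − E + F = 2, so E = 3V − 6 = 3·72 − 6 = 210.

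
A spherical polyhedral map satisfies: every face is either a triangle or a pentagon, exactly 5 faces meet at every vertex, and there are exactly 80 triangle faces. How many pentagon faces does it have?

12

Let x be the number of pentagons; then F = 80 + x.
Edge–face incidences: 2E = 3·80 + 5·x = 240 + 5x.
Every vertex has degree 5, so 5V = 2E.
Euler: V − E + F = 2 ⇒ (2E)/5 − E + (80 + x) = 2.
Multiply by 10: 2·(2E) − 5·(2E) + 10·(80 + x) = 20, i.e. 800 + 10x − 3·(240 + 5x) = 20.
Collecting terms: −5x + 80 = 20, so −5x = −60, so x = 12.
Then 2E = 240 + 5·12 = 300, so E = 150, V = 2E/5 = 60, F = 80 + 12 = 92.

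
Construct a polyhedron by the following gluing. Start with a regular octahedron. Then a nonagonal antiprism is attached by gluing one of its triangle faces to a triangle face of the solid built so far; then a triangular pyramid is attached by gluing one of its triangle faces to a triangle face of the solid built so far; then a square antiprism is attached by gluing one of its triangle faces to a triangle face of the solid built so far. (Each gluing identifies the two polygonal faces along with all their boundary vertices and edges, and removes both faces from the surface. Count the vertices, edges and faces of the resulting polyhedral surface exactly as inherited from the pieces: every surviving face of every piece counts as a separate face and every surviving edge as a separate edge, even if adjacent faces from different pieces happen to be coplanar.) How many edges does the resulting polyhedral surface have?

A regular octahedron: V=6, E=12, F=8.
Attach a nonagonal antiprism (V=18, E=36, F=20) along a 3-gon: merge 3 vertices and 3 edges, delete both glued faces → V=21, E=45, F=26.
Attach a triangular pyramid (V=4, E=6, F=4) along a 3-gon: merge 3 vertices and 3 edges, delete both glued faces → V=22, E=48, F=28.
Attach a square antiprism (V=8, E=16, F=10) along a 3-gon: merge 3 vertices and 3 edges, delete both glued faces → V=27, E=61, F=36.
Check: V − E + F = 27 − 61 + 36 = 2.

61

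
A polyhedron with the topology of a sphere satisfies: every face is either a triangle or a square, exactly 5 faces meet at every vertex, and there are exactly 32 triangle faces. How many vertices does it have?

24

Let x be the number of squares; then F = 32 + x.
Edge–face incidences: 2E = 3·32 + 4·x = 96 + 4x.
Every vertex has degree 5, so 5V = 2E.
Euler: V − E + F = 2 ⇒ (2E)/5 − E + (32 + x) = 2.
Multiply by 10: 2·(2E) − 5·(2E) + 10·(32 + x) = 20, i.e. 320 + 10x − 3·(96 + 4x) = 20.
Collecting terms: −2x + 32 = 20, so −2x = −12, so x = 6.
Then 2E = 96 + 4·6 = 120, so E = 60, V = 2E/5 = 24, F = 32 + 6 = 38.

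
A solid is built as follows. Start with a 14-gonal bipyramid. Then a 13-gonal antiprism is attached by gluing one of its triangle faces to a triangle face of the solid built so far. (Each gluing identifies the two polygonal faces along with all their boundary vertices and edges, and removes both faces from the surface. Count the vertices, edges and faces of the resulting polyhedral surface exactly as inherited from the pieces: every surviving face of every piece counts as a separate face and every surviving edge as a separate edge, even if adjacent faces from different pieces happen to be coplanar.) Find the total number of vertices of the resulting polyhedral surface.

39

A 14-gonal bipyramid: V=16, E=42, F=28.
Attach a 13-gonal antiprism (V=26, E=52, F=28) along a 3-gon: merge 3 vertices and 3 edges, delete both glued faces → V=39, E=91, F=54.
Check: V − E + F = 39 − 91 + 54 = 2.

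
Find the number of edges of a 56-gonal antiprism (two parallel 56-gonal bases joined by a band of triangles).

224

An antiprism on an n-gon has two n-gon caps and 2n triangles: V = 2·56 = 112, E = 4·56 = 224, F = 2·56 + 2 = 114.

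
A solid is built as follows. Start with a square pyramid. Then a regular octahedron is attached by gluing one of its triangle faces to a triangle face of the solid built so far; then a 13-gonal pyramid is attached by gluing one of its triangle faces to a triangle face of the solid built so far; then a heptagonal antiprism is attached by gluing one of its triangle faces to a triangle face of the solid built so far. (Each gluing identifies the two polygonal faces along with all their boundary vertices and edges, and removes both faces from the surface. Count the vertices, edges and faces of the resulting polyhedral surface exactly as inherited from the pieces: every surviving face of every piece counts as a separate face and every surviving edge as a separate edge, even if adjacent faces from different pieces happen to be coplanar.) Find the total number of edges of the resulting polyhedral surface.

A square pyramid: V=5, E=8, F=5.
Attach a regular octahedron (V=6, E=12, F=8) along a 3-gon: merge 3 vertices and 3 edges, delete both glued faces → V=8, E=17, F=11.
Attach a 13-gonal pyramid (V=14, E=26, F=14) along a 3-gon: merge 3 vertices and 3 edges, delete both glued faces → V=19, E=40, F=23.
Attach a heptagonal antiprism (V=14, E=28, F=16) along a 3-gon: merge 3 vertices and 3 edges, delete both glued faces → V=30, E=65, F=37.
Check: V − E + F = 30 − 65 + 37 = 2.

65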